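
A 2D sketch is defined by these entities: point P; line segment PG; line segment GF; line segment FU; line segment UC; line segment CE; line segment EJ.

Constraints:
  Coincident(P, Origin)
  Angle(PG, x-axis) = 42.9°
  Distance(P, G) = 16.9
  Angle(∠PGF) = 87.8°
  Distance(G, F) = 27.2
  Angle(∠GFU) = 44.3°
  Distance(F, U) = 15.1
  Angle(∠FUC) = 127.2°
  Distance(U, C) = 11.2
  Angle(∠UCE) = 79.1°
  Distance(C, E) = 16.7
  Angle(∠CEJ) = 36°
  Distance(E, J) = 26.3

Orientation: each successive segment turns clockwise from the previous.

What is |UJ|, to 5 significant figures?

8.0450

∠UCE = 79.1° gives CE at 21.300° from the x-axis; with |CE| = 16.7, E = (24.666, 7.7426). ∠CEJ = 36.0° gives EJ at -122.70° from the x-axis; with |EJ| = 26.3, J = (10.457, -14.389). Then |UJ| = |J − U| = 8.0450.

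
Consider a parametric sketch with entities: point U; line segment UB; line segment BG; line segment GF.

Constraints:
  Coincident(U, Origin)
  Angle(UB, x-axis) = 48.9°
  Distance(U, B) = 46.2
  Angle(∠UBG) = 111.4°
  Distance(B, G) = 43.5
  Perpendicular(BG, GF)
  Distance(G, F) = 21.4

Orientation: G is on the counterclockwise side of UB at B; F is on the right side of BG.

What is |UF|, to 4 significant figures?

88.27

U is at the origin; UB runs at 48.9° with length 46.2, so B = 46.2·(cos 48.9°, sin 48.9°) = (30.37, 34.81). ∠UBG = 111.4°, so BG runs at 48.9° + (180° − 111.4°) = 117.5° from the x-axis; with |BG| = 43.5, G = B + 43.5·(cos 117.5°, sin 117.5°) = (10.28, 73.40). BG is perpendicular to GF; with |GF| = 21.4 on the right of BG, F = G + 21.4·(0.8870, 0.4617) = (29.27, 83.28). Then |UF| = |F − U| = 88.27.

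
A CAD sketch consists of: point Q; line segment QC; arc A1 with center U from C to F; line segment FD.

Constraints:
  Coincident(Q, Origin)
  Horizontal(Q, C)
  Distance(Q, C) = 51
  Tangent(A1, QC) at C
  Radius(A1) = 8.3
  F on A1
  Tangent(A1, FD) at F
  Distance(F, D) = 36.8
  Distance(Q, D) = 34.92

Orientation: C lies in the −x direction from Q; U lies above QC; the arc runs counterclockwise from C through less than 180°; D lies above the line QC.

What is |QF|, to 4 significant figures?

45.10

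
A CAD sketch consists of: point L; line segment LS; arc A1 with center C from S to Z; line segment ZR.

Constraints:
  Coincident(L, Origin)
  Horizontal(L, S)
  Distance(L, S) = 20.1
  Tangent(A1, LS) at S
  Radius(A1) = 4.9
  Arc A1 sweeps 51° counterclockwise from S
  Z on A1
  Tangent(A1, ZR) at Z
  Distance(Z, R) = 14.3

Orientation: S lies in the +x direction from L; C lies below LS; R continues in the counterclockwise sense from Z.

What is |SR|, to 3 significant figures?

18.2

L is at the origin; L and S share the same y with |LS| = 20.1 and S on the +x side, so S = (20.1, 0.00). A1 meets LS tangentially, so CS is at right angles to LS, so C = S + (0, -4.9) = (20.1, -4.90). On A1, S sits at bearing 90° from C; a 51° counterclockwise sweep puts Z at bearing 141°, so Z = C + 4.9·(cos 141°, sin 141°) = (16.3, -1.82). The tangent condition forces CZ to be normal to ZR, so ZR runs along (−sin 141°, cos 141°); with |ZR| = 14.3, R = (7.29, -12.9). Then |SR| = |R − S| = 18.2.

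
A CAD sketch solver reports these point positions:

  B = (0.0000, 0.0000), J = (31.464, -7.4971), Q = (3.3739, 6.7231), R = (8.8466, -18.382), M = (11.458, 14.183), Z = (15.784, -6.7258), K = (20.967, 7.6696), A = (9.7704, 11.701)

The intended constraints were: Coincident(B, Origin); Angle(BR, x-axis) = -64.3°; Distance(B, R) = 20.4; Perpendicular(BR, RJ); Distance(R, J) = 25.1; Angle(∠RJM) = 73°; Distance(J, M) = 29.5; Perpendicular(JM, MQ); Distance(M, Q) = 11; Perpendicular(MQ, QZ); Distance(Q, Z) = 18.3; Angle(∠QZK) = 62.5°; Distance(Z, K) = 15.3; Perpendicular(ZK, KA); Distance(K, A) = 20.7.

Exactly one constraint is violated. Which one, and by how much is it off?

Distance(K, A) = 20.7 — off by 8.80.

B = (0.00, 0.00) ✓; BR at -64.30° ✓; |BR| = 20.40 ✓; ∠(BR, RJ) = 90.00° ✓; |RJ| = 25.10 ✓; ∠RJM = 73.00° ✓; |JM| = 29.50 ✓; ∠(JM, MQ) = 90.00° ✓; |MQ| = 11.00 ✓; ∠(MQ, QZ) = 90.00° ✓; |QZ| = 18.30 ✓; ∠QZK = 62.50° ✓; |ZK| = 15.30 ✓; ∠(ZK, KA) = 90.00° ✓; |KA| = 11.90 ✗.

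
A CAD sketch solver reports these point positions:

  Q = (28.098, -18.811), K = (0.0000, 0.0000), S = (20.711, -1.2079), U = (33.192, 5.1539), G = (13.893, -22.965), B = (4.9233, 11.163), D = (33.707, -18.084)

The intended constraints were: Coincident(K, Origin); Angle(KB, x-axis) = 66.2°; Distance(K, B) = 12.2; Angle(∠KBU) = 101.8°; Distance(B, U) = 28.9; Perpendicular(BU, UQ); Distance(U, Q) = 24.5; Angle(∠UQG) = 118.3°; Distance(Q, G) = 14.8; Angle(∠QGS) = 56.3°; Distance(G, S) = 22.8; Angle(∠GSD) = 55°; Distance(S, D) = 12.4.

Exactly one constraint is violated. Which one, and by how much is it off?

Distance(S, D) = 12.4 — off by 8.90.

K = (0.00, 0.00) ✓; KB at 66.20° ✓; |KB| = 12.20 ✓; ∠KBU = 101.8° ✓; |BU| = 28.90 ✓; ∠(BU, UQ) = 90.00° ✓; |UQ| = 24.50 ✓; ∠UQG = 118.3° ✓; |QG| = 14.80 ✓; ∠QGS = 56.30° ✓; |GS| = 22.80 ✓; ∠GSD = 55.00° ✓; |SD| = 21.30 ✗.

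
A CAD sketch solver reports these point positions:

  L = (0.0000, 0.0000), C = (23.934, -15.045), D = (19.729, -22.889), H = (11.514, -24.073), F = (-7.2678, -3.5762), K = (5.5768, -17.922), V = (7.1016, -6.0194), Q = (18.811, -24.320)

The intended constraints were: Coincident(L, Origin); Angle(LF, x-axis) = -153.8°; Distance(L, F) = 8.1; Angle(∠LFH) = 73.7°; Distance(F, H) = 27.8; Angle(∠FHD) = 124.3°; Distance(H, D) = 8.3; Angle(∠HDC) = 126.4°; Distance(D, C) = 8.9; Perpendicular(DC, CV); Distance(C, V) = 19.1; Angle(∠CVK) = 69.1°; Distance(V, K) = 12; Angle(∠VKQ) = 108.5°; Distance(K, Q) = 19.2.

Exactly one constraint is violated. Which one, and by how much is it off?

Distance(K, Q) = 19.2 — off by 4.50.

L = (0.00, 0.00) ✓; LF at -153.8° ✓; |LF| = 8.100 ✓; ∠LFH = 73.70° ✓; |FH| = 27.80 ✓; ∠FHD = 124.3° ✓; |HD| = 8.300 ✓; ∠HDC = 126.4° ✓; |DC| = 8.900 ✓; ∠(DC, CV) = 89.99° ✓; |CV| = 19.10 ✓; ∠CVK = 69.10° ✓; |VK| = 12.00 ✓; ∠VKQ = 108.5° ✓; |KQ| = 14.70 ✗.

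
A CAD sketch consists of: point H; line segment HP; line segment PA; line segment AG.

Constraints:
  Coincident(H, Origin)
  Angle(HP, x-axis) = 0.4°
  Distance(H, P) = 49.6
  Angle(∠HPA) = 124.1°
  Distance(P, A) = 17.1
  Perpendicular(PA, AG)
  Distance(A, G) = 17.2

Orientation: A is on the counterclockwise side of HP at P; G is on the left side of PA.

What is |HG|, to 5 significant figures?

50.858

∠HPA = 124.1°, so PA runs at 0.4° + (180° − 124.1°) = 56.300° from the x-axis; with |PA| = 17.1, A = P + 17.1·(cos 56.300°, sin 56.300°) = (59.087, 14.573). The perpendicularity gives AG at right angles to PA; with |AG| = 17.2 on the left of PA, G = A + 17.2·(-0.83195, 0.55484) = (44.777, 24.116). Then |HG| = |G − H| = 50.858.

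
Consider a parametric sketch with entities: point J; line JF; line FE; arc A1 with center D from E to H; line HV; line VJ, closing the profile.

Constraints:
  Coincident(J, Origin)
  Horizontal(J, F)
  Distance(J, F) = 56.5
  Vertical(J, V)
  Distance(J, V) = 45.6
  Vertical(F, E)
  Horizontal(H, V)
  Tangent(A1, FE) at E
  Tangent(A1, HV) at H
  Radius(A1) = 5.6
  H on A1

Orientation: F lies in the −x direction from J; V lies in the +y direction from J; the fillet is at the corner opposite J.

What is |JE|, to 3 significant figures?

69.2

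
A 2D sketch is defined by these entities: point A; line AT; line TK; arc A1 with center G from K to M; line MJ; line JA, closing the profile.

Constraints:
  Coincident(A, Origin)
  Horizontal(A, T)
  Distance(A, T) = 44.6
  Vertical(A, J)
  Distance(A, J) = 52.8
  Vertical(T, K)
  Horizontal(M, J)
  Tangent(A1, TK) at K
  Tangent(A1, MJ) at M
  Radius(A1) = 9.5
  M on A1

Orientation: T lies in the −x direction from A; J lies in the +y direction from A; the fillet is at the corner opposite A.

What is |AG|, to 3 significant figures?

55.7

A and J share the same x with |AJ| = 52.8 and J on the +y side, so J = (0.00, 52.8). The virtual corner opposite A is at (-44.6, 52.8). Tangency of A1 to TK means the radius GK is perpendicular to TK and tangency of A1 to MJ means the radius GM is perpendicular to MJ, with radius 9.5, so the center G sits 9.5 in from both sides at G = (-35.1, 43.3). Then |AG| = |G − A| = 55.7.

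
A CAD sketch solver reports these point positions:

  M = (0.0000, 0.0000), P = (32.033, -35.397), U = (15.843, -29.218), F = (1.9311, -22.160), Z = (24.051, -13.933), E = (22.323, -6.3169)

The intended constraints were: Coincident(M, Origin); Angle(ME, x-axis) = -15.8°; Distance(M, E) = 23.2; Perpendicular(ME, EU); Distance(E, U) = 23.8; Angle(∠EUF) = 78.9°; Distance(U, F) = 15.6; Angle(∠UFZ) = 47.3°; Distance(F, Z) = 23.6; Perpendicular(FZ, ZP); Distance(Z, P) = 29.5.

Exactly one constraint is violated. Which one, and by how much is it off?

Distance(Z, P) = 29.5 — off by 6.60.

M = (0.00, 0.00) ✓; ME at -15.80° ✓; |ME| = 23.20 ✓; ∠(ME, EU) = 90.00° ✓; |EU| = 23.80 ✓; ∠EUF = 78.90° ✓; |UF| = 15.60 ✓; ∠UFZ = 47.30° ✓; |FZ| = 23.60 ✓; ∠(FZ, ZP) = 90.00° ✓; |ZP| = 22.90 ✗.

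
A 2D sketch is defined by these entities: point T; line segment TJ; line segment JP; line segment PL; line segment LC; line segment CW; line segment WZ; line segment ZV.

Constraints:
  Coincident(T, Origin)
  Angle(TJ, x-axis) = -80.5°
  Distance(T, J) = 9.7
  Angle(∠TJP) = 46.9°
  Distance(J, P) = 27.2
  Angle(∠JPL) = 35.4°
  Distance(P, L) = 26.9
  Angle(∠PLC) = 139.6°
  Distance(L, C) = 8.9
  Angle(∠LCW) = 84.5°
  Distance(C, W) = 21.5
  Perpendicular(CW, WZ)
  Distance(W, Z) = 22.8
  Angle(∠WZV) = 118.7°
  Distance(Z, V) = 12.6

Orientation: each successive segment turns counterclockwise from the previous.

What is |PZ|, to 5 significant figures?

4.9605

T is at the origin; TJ runs at -80.5° with length 9.7, so J = (1.6010, -9.5670). ∠TJP = 46.9° gives JP at 52.600° from the x-axis; with |JP| = 27.2, P = (18.122, 12.041). ∠JPL = 35.4° gives PL at -162.80° from the x-axis; with |PL| = 26.9, L = (-7.5754, 4.0866). ∠PLC = 139.6° gives LC at -122.40° from the x-axis; with |LC| = 8.9, C = (-12.344, -3.4280). ∠LCW = 84.5° gives CW at -26.900° from the x-axis; with |CW| = 21.5, W = (6.8294, -13.155). CW is perpendicular to WZ, so WZ runs at 63.100°; with |WZ| = 22.8, Z = (17.145, 7.1777). Then |PZ| = |Z − P| = 4.9605.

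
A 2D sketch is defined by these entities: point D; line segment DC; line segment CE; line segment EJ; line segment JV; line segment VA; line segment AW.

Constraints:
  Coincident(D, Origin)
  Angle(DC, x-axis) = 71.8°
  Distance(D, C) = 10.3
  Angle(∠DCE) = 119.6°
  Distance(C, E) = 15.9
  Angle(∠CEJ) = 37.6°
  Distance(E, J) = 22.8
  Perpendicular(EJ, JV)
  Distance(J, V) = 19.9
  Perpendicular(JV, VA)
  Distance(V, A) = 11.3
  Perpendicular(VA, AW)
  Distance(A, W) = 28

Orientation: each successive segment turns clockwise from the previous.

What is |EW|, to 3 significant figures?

14.1

JV is perpendicular to VA, so VA runs at 49.0°; with |VA| = 11.3, A = (-3.76, 17.3). The perpendicularity gives AW at right angles to VA, so AW runs at -41.0°; with |AW| = 28.0, W = (17.4, -1.07). Then |EW| = |W − E| = 14.1.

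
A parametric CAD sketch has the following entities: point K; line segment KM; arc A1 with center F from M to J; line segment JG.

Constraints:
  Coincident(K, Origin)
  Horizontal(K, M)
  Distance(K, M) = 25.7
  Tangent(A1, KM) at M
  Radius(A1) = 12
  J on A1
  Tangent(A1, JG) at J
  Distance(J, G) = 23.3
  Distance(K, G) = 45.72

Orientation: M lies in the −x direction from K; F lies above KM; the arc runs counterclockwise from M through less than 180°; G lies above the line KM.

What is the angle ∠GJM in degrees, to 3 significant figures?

122°

Checks: |FJ| = 12.00 ✓; ∠(FJ, JG) = 90.00° ✓; |JG| = 23.30 ✓; |KG| = 45.72 ✓.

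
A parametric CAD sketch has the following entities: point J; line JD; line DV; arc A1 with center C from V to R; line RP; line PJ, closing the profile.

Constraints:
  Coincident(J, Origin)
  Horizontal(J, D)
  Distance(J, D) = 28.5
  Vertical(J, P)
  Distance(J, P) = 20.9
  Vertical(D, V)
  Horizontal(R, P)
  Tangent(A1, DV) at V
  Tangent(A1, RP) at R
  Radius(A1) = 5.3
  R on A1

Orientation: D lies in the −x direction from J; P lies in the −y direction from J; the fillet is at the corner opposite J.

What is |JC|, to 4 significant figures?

27.96

J and P share the same x with |JP| = 20.9 and P on the −y side, so P = (0.000, -20.90). The virtual corner opposite J is at (-28.50, -20.90). The tangent condition forces CV to be normal to DV and since A1 is tangent to RP there, CR ⟂ RP, with radius 5.3, so the center C sits 5.3 in from both sides at C = (-23.20, -15.60). Then |JC| = |C − J| = 27.96.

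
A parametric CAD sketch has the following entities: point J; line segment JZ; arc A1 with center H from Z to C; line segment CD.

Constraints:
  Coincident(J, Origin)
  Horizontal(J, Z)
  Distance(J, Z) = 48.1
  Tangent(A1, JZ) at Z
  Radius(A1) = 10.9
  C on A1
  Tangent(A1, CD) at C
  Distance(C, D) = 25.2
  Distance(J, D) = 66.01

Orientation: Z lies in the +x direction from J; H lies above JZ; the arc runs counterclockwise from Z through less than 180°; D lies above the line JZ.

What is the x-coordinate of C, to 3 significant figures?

58.8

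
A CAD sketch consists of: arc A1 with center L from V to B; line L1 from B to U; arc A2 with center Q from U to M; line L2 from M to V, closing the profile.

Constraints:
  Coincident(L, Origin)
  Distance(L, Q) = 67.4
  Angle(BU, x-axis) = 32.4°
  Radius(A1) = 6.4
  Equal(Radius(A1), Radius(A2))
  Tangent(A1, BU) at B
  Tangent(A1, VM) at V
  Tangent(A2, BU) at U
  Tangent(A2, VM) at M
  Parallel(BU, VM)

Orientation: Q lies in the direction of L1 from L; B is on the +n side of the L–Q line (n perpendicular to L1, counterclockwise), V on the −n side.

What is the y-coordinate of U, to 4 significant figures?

41.52

The slot axis is L1's direction at 32.4°, so u = (cos 32.4°, sin 32.4°) = (0.8443, 0.5358) and n = (−sin 32.4°, cos 32.4°) = (-0.5358, 0.8443). L is at the origin and Q lies 67.4 along u from L, so Q = 67.4·u = (56.91, 36.11). Tangency of A1 to both parallel lines with radius 6.4 puts B and V at L ± 6.4·n: B = (-3.429, 5.404), V = (3.429, -5.404). Equal radii place U and M the same way about Q: U = Q + 6.4·n = (53.48, 41.52), M = Q − 6.4·n = (60.34, 30.71). So U.y = 41.52.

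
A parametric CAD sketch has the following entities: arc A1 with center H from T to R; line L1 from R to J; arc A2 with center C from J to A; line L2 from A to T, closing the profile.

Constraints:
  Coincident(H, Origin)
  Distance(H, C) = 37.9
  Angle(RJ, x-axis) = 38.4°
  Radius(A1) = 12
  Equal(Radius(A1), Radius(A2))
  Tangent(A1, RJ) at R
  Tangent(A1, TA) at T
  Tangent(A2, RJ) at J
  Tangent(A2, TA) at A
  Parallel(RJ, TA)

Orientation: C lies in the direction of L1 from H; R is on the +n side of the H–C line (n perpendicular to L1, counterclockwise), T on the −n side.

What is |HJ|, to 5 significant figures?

39.754

Tangency of A1 to both parallel lines with radius 12.0 puts R and T at H ± 12.0·n: R = (-7.4538, 9.4043), T = (7.4538, -9.4043). Equal radii place J and A the same way about C: J = C + 12.0·n = (22.248, 32.946), A = C − 12.0·n = (37.156, 14.137). Then |HJ| = |J − H| = 39.754.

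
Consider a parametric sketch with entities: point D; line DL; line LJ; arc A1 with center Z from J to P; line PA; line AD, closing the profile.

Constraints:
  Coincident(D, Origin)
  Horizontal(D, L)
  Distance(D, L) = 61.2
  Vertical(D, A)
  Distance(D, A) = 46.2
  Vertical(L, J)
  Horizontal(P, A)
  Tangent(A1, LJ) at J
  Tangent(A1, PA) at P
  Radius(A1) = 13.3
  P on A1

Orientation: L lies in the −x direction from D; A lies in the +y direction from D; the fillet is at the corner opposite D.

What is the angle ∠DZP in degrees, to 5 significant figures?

124.48°

D is at the origin; DL is horizontal with |DL| = 61.2 and L on the −x side, so L = (-61.200, 0.0000). D and A share the same x with |DA| = 46.2 and A on the +y side, so A = (0.0000, 46.200). The virtual corner opposite D is at (-61.200, 46.200). The tangent condition forces ZJ to be normal to LJ and A1 meets PA tangentially, so ZP is at right angles to PA, with radius 13.3, so the center Z sits 13.3 in from both sides at Z = (-47.900, 32.900). That places the tangent points at J = (-61.200, 32.900) on LJ and P = (-47.900, 46.200) on PA. Then cos ∠DZP = ZD·ZP / (|ZD||ZP|), giving 124.48°.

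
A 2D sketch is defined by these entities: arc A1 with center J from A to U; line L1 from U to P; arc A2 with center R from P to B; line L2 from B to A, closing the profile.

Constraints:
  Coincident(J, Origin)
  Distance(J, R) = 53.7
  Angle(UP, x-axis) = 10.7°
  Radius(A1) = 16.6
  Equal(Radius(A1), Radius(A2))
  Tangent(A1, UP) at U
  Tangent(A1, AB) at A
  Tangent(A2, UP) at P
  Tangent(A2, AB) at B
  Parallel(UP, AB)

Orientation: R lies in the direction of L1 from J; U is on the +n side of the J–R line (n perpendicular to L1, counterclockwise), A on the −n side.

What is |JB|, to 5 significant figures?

56.207

Tangency of A1 to both parallel lines with radius 16.6 puts U and A at J ± 16.6·n: U = (-3.0821, 16.311), A = (3.0821, -16.311). Equal radii place P and B the same way about R: P = R + 16.6·n = (49.684, 26.282), B = R − 16.6·n = (55.848, -6.3411). Then |JB| = |B − J| = 56.207.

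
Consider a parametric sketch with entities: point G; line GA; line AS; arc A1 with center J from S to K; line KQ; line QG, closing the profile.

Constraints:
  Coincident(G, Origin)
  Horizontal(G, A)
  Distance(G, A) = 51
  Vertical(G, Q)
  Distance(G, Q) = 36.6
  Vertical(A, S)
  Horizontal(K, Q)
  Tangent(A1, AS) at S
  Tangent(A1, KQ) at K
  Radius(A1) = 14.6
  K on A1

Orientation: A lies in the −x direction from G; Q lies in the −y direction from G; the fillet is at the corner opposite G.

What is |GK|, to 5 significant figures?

51.619

G is at the origin; G and A share the same y with |GA| = 51.0 and A on the −x side, so A = (-51.000, 0.0000). G and Q share the same x with |GQ| = 36.6 and Q on the −y side, so Q = (0.0000, -36.600). The virtual corner opposite G is at (-51.000, -36.600). A1 meets AS tangentially, so JS is at right angles to AS and tangency of A1 to KQ means the radius JK is perpendicular to KQ, with radius 14.6, so the center J sits 14.6 in from both sides at J = (-36.400, -22.000). That places the tangent points at S = (-51.000, -22.000) on AS and K = (-36.400, -36.600) on KQ. Then |GK| = |K − G| = 51.619.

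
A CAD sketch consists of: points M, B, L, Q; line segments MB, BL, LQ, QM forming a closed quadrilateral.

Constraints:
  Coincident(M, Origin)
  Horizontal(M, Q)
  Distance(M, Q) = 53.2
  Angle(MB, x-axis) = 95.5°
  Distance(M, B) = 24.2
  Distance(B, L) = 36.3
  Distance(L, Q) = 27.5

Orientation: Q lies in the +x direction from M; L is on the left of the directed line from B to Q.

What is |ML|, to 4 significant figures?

38.84

Checks: |BL| = 36.30 ✓; |LQ| = 27.50 ✓.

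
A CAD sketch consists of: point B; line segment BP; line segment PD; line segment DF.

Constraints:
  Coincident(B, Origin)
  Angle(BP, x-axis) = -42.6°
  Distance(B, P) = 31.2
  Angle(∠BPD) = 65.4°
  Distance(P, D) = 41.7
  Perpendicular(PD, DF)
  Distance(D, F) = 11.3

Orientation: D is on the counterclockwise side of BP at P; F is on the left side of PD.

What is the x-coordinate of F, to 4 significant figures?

25.11

B is at the origin; BP runs at -42.6° with length 31.2, so P = 31.2·(cos -42.6°, sin -42.6°) = (22.97, -21.12). ∠BPD = 65.4°, so PD runs at -42.6° + (180° − 65.4°) = 72.00° from the x-axis; with |PD| = 41.7, D = P + 41.7·(cos 72.00°, sin 72.00°) = (35.85, 18.54). PD ⟂ DF; with |DF| = 11.3 on the left of PD, F = D + 11.3·(-0.9511, 0.3090) = (25.11, 22.03). So F.x = 25.11.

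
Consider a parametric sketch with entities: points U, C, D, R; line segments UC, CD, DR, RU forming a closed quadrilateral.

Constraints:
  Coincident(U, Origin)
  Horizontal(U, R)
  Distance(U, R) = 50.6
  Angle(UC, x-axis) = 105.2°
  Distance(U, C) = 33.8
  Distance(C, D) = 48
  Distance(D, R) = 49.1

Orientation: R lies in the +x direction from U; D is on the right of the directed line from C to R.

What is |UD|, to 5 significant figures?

14.202

Checks: |UR| = 50.60 ✓; |UC| = 33.80 ✓; |CD| = 48.00 ✓; |DR| = 49.10 ✓.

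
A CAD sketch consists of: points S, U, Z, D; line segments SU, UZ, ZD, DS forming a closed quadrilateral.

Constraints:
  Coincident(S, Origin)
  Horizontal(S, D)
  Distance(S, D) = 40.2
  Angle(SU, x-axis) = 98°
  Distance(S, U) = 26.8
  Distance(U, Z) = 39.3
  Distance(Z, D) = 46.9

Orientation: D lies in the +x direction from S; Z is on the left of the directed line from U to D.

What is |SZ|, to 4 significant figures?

55.08

Checks: |UZ| = 39.30 ✓; |ZD| = 46.90 ✓.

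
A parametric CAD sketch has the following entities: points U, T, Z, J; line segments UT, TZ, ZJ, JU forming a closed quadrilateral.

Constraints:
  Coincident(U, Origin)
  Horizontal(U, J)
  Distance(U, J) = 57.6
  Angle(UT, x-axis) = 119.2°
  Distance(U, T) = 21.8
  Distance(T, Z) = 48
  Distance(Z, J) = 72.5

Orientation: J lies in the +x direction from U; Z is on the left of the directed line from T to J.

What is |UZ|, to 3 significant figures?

61.2

Checks: |TZ| = 48.00 ✓; |ZJ| = 72.50 ✓.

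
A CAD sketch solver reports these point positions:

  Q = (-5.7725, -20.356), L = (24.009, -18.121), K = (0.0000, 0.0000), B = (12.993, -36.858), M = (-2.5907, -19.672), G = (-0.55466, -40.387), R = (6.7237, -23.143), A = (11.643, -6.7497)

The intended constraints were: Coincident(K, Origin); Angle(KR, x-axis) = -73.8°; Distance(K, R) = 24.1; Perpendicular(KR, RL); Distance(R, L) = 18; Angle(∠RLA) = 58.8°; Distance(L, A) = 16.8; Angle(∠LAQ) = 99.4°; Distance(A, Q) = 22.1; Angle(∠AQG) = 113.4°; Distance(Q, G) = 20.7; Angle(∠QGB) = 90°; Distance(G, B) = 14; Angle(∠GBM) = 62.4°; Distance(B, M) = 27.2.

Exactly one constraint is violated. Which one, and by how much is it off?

Distance(B, M) = 27.2 — off by 4.00.

K = (0.00, 0.00) ✓; KR at -73.80° ✓; |KR| = 24.10 ✓; ∠(KR, RL) = 90.00° ✓; |RL| = 18.00 ✓; ∠RLA = 58.80° ✓; |LA| = 16.80 ✓; ∠LAQ = 99.40° ✓; |AQ| = 22.10 ✓; ∠AQG = 113.4° ✓; |QG| = 20.70 ✓; ∠QGB = 90.00° ✓; |GB| = 14.00 ✓; ∠GBM = 62.40° ✓; |BM| = 23.20 ✗.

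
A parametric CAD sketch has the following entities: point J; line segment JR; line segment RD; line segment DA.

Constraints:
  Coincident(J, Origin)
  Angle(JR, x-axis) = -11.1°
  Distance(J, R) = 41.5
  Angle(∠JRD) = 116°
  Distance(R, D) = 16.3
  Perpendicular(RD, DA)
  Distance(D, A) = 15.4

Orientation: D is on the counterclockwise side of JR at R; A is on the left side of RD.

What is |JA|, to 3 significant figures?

40.9

J is at the origin; JR runs at -11.1° with length 41.5, so R = 41.5·(cos -11.1°, sin -11.1°) = (40.7, -7.99). ∠JRD = 116.0°, so RD runs at -11.1° + (180° − 116.0°) = 52.9° from the x-axis; with |RD| = 16.3, D = R + 16.3·(cos 52.9°, sin 52.9°) = (50.6, 5.01). RD ⟂ DA; with |DA| = 15.4 on the left of RD, A = D + 15.4·(-0.798, 0.603) = (38.3, 14.3). Then |JA| = |A − J| = 40.9.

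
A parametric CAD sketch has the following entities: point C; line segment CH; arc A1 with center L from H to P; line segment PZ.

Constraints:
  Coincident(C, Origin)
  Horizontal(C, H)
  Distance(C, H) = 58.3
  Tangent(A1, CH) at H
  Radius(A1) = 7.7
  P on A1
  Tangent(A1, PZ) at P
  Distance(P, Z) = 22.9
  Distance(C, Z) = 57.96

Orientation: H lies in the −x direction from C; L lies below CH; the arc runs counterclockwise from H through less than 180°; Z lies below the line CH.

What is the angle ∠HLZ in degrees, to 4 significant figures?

158.6°

C is at the origin; C and H share the same y with |CH| = 58.3 and H on the −x side, so H = (-58.30, 0.000). Since A1 is tangent to CH there, LH ⟂ CH, so L = H + (0, -7.7) = (-58.30, -7.700). Since LP ⟂ PZ (tangency), |LZ| = √(7.7² + 22.9²) = 24.16 regardless of where P sits on A1. So Z lies on both circle(C, 57.96) and circle(L, 24.16); the below-CH intersection is Z = (-49.48, -30.19). P is the foot of the tangent from Z: P = (-64.20, -12.65).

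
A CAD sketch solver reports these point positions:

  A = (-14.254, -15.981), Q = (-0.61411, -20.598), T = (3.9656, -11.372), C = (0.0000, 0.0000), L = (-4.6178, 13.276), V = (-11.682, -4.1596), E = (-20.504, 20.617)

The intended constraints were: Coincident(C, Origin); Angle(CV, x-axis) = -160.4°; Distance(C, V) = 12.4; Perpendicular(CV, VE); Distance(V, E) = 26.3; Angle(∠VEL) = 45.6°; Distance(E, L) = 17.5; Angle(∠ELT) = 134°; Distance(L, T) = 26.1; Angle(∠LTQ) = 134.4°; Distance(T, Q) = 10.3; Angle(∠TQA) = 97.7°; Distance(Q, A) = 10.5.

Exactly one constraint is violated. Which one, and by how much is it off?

Distance(Q, A) = 10.5 — off by 3.90.

C = (0.00, 0.00) ✓; CV at -160.4° ✓; |CV| = 12.40 ✓; ∠(CV, VE) = 90.00° ✓; |VE| = 26.30 ✓; ∠VEL = 45.60° ✓; |EL| = 17.50 ✓; ∠ELT = 134.0° ✓; |LT| = 26.10 ✓; ∠LTQ = 134.4° ✓; |TQ| = 10.30 ✓; ∠TQA = 97.70° ✓; |QA| = 14.40 ✗.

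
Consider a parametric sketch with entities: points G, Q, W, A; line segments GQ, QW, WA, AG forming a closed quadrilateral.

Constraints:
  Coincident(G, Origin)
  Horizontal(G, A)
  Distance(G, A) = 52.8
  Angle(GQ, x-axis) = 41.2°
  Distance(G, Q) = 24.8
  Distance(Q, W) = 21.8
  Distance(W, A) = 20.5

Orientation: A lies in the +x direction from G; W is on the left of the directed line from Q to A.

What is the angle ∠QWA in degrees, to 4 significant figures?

126.9°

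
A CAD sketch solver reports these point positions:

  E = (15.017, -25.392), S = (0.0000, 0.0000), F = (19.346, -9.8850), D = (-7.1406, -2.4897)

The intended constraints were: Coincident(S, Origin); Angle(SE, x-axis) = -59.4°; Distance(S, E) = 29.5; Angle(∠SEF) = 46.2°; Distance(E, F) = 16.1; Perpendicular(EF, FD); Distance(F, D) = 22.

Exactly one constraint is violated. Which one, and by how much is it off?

Distance(F, D) = 22 — off by 5.50.

S = (0.00, 0.00) ✓; SE at -59.40° ✓; |SE| = 29.50 ✓; ∠SEF = 46.20° ✓; |EF| = 16.10 ✓; ∠(EF, FD) = 90.00° ✓; |FD| = 27.50 ✗.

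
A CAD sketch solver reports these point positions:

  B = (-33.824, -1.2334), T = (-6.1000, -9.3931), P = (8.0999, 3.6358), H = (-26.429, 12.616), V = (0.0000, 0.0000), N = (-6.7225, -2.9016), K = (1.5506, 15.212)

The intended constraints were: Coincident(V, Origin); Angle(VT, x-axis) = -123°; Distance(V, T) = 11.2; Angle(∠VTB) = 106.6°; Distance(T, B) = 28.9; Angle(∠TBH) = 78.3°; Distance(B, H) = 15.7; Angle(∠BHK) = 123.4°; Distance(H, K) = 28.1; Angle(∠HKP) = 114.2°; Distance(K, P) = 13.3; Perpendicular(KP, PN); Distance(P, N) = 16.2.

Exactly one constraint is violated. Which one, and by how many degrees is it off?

Perpendicular(KP, PN) — off by 5.70°.

V = (0.00, 0.00) ✓; VT at -123.0° ✓; |VT| = 11.20 ✓; ∠VTB = 106.6° ✓; |TB| = 28.90 ✓; ∠TBH = 78.30° ✓; |BH| = 15.70 ✓; ∠BHK = 123.4° ✓; |HK| = 28.10 ✓; ∠HKP = 114.2° ✓; |KP| = 13.30 ✓; ∠(KP, PN) = 95.70° ✗; |PN| = 16.20 ✓.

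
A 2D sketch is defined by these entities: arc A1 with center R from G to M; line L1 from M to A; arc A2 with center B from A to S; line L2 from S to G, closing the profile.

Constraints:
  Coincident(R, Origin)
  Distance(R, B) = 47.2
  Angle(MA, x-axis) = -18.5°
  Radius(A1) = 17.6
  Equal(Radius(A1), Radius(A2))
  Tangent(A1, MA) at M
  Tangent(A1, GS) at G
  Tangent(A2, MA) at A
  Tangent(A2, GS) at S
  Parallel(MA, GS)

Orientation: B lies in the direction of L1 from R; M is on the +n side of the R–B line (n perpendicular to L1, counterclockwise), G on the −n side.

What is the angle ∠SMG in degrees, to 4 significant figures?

53.29°

The slot axis is L1's direction at -18.5°, so u = (cos -18.5°, sin -18.5°) = (0.9483, -0.3173) and n = (−sin -18.5°, cos -18.5°) = (0.3173, 0.9483). R is at the origin and B lies 47.2 along u from R, so B = 47.2·u = (44.76, -14.98). Tangency of A1 to both parallel lines with radius 17.6 puts M and G at R ± 17.6·n: M = (5.585, 16.69), G = (-5.585, -16.69). Equal radii place A and S the same way about B: A = B + 17.6·n = (50.35, 1.714), S = B − 17.6·n = (39.18, -31.67). Then cos ∠SMG = MS·MG / (|MS||MG|), giving 53.29°.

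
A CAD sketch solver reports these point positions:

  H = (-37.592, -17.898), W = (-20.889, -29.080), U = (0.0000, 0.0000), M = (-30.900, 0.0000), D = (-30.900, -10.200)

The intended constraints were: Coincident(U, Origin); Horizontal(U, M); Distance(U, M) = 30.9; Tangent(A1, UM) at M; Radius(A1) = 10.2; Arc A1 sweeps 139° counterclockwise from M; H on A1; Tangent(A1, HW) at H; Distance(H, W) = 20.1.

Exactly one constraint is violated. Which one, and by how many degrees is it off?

Tangent(A1, HW) at H — off by 7.20°.

U = (0.00, 0.00) ✓; U.y = 0.00, M.y = 0.00 ✓; |UM| = 30.90 ✓; ∠(DM, MU) = 90.00° ✓; |DM| = 10.20 ✓; bearing(D→H) − bearing(D→M) = 139.0° ✓; |DH| = 10.20 ✓; ∠(DH, HW) = 82.80° ✗; |HW| = 20.10 ✓.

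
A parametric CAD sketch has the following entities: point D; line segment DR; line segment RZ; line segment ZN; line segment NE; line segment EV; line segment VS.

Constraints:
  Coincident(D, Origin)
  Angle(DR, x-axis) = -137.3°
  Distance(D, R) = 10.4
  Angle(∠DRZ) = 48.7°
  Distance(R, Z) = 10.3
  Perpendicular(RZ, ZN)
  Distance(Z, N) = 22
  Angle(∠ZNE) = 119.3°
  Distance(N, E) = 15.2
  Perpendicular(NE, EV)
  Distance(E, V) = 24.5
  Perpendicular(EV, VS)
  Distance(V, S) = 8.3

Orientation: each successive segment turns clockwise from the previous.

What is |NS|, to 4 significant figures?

25.45

NE ⟂ EV, so EV runs at -149.3°; with |EV| = 24.5, V = (0.7925, -21.80). EV is perpendicular to VS, so VS runs at 120.7°; with |VS| = 8.3, S = (-3.445, -14.66). Then |NS| = |S − N| = 25.45.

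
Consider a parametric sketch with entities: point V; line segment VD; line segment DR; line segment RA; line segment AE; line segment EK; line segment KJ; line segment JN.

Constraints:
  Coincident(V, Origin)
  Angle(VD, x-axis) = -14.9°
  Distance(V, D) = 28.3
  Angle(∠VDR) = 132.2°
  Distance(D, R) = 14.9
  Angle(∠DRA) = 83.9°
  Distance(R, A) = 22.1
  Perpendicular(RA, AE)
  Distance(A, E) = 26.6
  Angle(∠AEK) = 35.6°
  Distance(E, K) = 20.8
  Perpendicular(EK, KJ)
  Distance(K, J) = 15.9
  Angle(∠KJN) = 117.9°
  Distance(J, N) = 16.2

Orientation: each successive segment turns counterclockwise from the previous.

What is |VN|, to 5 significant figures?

27.130

V is at the origin; VD runs at -14.9° with length 28.3, so D = (27.348, -7.2769). ∠VDR = 132.2° gives DR at 32.900° from the x-axis; with |DR| = 14.9, R = (39.859, 0.81644). ∠DRA = 83.9° gives RA at 129.00° from the x-axis; with |RA| = 22.1, A = (25.951, 17.991). RA ⟂ AE, so AE runs at -141.00°; with |AE| = 26.6, E = (5.2787, 1.2514). ∠AEK = 35.6° gives EK at 3.4000° from the x-axis; with |EK| = 20.8, K = (26.042, 2.4850). EK ⟂ KJ, so KJ runs at 93.400°; with |KJ| = 15.9, J = (25.099, 18.357). ∠KJN = 117.9° gives JN at 155.50° from the x-axis; with |JN| = 16.2, N = (10.358, 25.075). Then |VN| = |N − V| = 27.130.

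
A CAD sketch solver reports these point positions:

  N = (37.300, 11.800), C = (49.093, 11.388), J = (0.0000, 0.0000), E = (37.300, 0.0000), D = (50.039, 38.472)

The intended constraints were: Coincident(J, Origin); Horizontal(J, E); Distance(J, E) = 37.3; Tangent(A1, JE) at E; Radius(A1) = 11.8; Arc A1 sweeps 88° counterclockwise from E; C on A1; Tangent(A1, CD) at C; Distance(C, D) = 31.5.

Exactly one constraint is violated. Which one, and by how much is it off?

Distance(C, D) = 31.5 — off by 4.40.

J = (0.00, 0.00) ✓; J.y = 0.00, E.y = 0.00 ✓; |JE| = 37.30 ✓; ∠(NE, EJ) = 90.00° ✓; |NE| = 11.80 ✓; bearing(N→C) − bearing(N→E) = 88.00° ✓; |NC| = 11.80 ✓; ∠(NC, CD) = 90.00° ✓; |CD| = 27.10 ✗.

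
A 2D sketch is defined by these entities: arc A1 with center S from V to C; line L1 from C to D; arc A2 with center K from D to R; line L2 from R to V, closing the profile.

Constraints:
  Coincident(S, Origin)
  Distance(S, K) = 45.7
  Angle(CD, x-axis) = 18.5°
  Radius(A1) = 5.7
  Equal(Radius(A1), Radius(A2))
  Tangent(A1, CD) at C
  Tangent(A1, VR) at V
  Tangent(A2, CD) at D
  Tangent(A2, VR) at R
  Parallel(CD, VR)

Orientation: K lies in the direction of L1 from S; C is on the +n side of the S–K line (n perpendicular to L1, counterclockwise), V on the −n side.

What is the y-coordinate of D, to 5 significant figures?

19.906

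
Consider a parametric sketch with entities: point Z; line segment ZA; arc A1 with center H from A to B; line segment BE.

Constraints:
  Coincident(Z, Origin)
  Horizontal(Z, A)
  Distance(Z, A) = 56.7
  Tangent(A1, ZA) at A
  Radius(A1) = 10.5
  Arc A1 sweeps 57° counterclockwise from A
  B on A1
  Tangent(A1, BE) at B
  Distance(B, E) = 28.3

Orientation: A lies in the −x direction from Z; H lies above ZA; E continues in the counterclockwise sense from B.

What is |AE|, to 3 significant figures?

37.4

On A1, A sits at bearing -90° from H; a 57° counterclockwise sweep puts B at bearing -33°, so B = H + 10.5·(cos -33°, sin -33°) = (-47.9, 4.78). Since A1 is tangent to BE there, HB ⟂ BE, so BE runs along (−sin -33°, cos -33°); with |BE| = 28.3, E = (-32.5, 28.5). Then |AE| = |E − A| = 37.4.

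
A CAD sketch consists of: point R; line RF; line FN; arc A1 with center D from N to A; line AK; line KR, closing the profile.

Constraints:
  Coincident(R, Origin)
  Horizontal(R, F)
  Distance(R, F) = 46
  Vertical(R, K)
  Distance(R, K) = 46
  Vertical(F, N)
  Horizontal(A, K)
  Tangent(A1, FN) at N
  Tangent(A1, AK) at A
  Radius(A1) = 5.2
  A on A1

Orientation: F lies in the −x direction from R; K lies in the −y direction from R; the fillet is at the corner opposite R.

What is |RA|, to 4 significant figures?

61.49

R is at the origin; RF is horizontal with |RF| = 46.0 and F on the −x side, so F = (-46.00, 0.000). RK is vertical with |RK| = 46.0 and K on the −y side, so K = (0.000, -46.00). The virtual corner opposite R is at (-46.00, -46.00). Since A1 is tangent to FN there, DN ⟂ FN and tangency of A1 to AK means the radius DA is perpendicular to AK, with radius 5.2, so the center D sits 5.2 in from both sides at D = (-40.80, -40.80). That places the tangent points at N = (-46.00, -40.80) on FN and A = (-40.80, -46.00) on AK. Then |RA| = |A − R| = 61.49.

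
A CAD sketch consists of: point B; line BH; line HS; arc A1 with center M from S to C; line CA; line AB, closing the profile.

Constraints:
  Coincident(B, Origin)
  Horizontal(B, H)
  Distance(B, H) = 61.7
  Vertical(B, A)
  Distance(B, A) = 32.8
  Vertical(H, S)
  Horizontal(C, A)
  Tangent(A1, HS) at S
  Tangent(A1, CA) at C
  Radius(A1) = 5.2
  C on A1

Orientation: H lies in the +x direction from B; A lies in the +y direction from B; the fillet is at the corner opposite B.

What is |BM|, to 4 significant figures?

62.88

B is at the origin; BH is horizontal with |BH| = 61.7 and H on the +x side, so H = (61.70, 0.000). BA is vertical with |BA| = 32.8 and A on the +y side, so A = (0.000, 32.80). The virtual corner opposite B is at (61.70, 32.80). A1 meets HS tangentially, so MS is at right angles to HS and the tangent condition forces MC to be normal to CA, with radius 5.2, so the center M sits 5.2 in from both sides at M = (56.50, 27.60). Then |BM| = |M − B| = 62.88.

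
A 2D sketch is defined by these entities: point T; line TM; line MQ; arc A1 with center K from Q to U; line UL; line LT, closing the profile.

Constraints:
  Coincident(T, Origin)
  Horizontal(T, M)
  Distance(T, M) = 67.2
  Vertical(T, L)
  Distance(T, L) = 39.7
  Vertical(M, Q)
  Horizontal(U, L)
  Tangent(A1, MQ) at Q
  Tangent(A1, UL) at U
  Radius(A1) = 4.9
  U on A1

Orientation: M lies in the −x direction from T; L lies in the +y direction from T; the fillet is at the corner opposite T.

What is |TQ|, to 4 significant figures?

75.68

T is at the origin; T and M share the same y with |TM| = 67.2 and M on the −x side, so M = (-67.20, 0.000). T and L share the same x with |TL| = 39.7 and L on the +y side, so L = (0.000, 39.70). The virtual corner opposite T is at (-67.20, 39.70). A1 meets MQ tangentially, so KQ is at right angles to MQ and since A1 is tangent to UL there, KU ⟂ UL, with radius 4.9, so the center K sits 4.9 in from both sides at K = (-62.30, 34.80). That places the tangent points at Q = (-67.20, 34.80) on MQ and U = (-62.30, 39.70) on UL. Then |TQ| = |Q − T| = 75.68.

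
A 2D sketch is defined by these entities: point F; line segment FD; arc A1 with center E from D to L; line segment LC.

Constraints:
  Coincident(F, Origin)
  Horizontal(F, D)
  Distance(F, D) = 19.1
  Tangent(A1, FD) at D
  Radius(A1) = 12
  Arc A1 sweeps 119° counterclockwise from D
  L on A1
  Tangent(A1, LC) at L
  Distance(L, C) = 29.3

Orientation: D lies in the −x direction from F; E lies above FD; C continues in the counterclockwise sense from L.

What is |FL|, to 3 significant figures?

19.8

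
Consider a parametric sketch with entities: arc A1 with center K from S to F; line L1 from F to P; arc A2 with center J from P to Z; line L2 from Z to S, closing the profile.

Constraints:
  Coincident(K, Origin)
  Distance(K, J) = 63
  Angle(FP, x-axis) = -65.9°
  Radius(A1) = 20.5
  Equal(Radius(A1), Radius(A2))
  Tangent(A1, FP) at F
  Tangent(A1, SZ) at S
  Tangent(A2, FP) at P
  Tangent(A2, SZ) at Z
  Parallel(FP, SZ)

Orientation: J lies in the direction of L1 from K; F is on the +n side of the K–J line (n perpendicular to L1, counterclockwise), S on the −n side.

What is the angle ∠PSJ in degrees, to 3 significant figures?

15.0°

Tangency of A1 to both parallel lines with radius 20.5 puts F and S at K ± 20.5·n: F = (18.7, 8.37), S = (-18.7, -8.37). Equal radii place P and Z the same way about J: P = J + 20.5·n = (44.4, -49.1), Z = J − 20.5·n = (7.01, -65.9). Then cos ∠PSJ = SP·SJ / (|SP||SJ|), giving 15.0°.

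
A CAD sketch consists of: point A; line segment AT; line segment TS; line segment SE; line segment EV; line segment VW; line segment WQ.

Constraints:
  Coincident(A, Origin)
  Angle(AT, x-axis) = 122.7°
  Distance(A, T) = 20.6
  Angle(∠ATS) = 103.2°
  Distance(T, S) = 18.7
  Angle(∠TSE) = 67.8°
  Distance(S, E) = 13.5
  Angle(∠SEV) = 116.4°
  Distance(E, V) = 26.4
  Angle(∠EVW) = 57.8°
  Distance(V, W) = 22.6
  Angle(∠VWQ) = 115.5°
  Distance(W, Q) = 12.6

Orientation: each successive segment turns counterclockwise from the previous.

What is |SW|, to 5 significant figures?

21.540

∠SEV = 116.4° gives EV at 15.300° from the x-axis; with |EV| = 26.4, V = (5.6886, 7.9796). ∠EVW = 57.8° gives VW at 137.50° from the x-axis; with |VW| = 22.6, W = (-10.974, 23.248). Then |SW| = |W − S| = 21.540.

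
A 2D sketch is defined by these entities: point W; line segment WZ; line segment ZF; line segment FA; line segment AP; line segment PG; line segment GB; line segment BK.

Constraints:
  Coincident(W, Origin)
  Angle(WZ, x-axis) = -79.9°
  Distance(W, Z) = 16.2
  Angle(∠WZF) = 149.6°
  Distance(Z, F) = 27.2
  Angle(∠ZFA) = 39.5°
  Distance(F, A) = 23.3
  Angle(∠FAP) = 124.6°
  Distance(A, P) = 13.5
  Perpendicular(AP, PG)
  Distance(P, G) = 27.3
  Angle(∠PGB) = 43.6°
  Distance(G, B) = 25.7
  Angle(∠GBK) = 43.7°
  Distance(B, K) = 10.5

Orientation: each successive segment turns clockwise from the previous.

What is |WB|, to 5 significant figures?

29.641

W is at the origin; WZ runs at -79.9° with length 16.2, so Z = (2.8409, -15.949). ∠WZF = 149.6° gives ZF at -110.30° from the x-axis; with |ZF| = 27.2, F = (-6.5957, -41.460). ∠ZFA = 39.5° gives FA at 109.20° from the x-axis; with |FA| = 23.3, A = (-14.258, -19.456). ∠FAP = 124.6° gives AP at 53.800° from the x-axis; with |AP| = 13.5, P = (-6.2851, -8.5616). AP is perpendicular to PG, so PG runs at -36.200°; with |PG| = 27.3, G = (15.745, -24.685). ∠PGB = 43.6° gives GB at -172.60° from the x-axis; with |GB| = 25.7, B = (-9.7411, -27.995). Then |WB| = |B − W| = 29.641.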